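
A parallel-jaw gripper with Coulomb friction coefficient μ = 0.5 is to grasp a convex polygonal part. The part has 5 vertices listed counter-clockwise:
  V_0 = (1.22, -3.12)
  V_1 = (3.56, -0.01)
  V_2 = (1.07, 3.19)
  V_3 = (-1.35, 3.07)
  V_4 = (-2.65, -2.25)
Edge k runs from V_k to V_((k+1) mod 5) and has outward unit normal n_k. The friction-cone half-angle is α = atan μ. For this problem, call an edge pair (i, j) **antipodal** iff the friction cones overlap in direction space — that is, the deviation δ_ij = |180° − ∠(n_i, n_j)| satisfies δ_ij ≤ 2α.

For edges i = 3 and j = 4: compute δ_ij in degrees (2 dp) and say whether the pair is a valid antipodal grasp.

α = atan 0.5 = 26.57°;  2α = 53.13°
edge 3: e_3 = (-1.30, -5.32);  n_3 = (-0.9714, +0.2374)
edge 4: e_4 = (+3.87, -0.87);  n_4 = (-0.2193, -0.9757)
∠(n_3, n_4) = 91.06°
δ = |180° − 91.06°| = 88.94°
88.94° > 2α = 53.13°  →  invalid

δ = 88.94°, invalid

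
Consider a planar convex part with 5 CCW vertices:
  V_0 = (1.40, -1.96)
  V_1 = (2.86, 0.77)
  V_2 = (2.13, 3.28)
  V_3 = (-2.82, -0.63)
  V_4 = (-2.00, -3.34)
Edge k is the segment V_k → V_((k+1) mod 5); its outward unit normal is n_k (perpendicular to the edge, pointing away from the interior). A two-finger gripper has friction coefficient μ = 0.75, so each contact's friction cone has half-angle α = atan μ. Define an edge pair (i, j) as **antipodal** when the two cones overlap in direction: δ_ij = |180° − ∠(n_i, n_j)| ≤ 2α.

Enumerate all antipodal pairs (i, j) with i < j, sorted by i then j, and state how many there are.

α = atan 0.75 = 36.87°;  2α = 73.74°
n_0 = (+0.8818, -0.4716)
n_1 = (+0.9602, +0.2793)
n_2 = (-0.6198, +0.7847)
n_3 = (-0.9571, -0.2896)
n_4 = (+0.3761, -0.9266)
  (0,1): δ = 135.65°  ·
  (0,2): δ = 23.56°  ✓
  (0,3): δ = 44.97°  ✓
  (0,4): δ = 140.23°  ·
  (1,2): δ = 67.91°  ✓
  (1,3): δ = 0.62°  ✓
  (1,4): δ = 95.87°  ·
  (2,3): δ = 111.47°  ·
  (2,4): δ = 16.21°  ✓
  (3,4): δ = 84.74°  ·
antipodal pairs: 5

count = 5; pairs: (0,2), (0,3), (1,2), (1,3), (2,4)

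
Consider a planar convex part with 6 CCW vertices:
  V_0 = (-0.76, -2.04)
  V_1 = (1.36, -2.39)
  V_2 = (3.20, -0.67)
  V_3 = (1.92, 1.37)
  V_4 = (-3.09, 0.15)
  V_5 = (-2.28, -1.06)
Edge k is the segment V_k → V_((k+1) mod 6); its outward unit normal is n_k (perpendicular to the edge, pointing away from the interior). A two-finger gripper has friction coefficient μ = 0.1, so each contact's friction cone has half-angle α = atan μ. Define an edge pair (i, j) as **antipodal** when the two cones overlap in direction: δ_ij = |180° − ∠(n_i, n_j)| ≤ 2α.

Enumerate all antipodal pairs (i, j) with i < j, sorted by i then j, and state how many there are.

α = atan 0.1 = 5.71°;  2α = 11.42°
n_0 = (-0.1629, -0.9866)
n_1 = (+0.6829, -0.7305)
n_2 = (+0.8471, +0.5315)
n_3 = (-0.2366, +0.9716)
n_4 = (-0.8310, -0.5563)
n_5 = (-0.5419, -0.8405)
  (0,1): δ = 127.56°  ·
  (0,2): δ = 48.52°  ·
  (0,3): δ = 23.06°  ·
  (0,4): δ = 133.17°  ·
  (0,5): δ = 156.56°  ·
  (1,2): δ = 100.96°  ·
  (1,3): δ = 29.38°  ·
  (1,4): δ = 80.73°  ·
  (1,5): δ = 104.12°  ·
  (2,3): δ = 108.42°  ·
  (2,4): δ = 1.69°  ✓
  (2,5): δ = 25.08°  ·
  (3,4): δ = 69.89°  ·
  (3,5): δ = 46.50°  ·
  (4,5): δ = 156.61°  ·
antipodal pairs: 1

count = 1; pairs: (2,4)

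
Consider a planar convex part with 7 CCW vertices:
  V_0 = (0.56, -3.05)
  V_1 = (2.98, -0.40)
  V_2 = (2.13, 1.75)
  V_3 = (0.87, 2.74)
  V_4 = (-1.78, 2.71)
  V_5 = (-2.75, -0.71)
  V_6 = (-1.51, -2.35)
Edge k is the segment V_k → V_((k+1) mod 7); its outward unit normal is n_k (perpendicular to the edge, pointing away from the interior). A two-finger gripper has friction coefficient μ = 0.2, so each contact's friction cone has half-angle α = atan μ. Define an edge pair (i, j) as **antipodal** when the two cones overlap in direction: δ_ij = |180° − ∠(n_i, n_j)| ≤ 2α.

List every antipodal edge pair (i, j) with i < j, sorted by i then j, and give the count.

α = atan 0.2 = 11.31°;  2α = 22.62°
n_0 = (+0.7384, -0.6743)
n_1 = (+0.9300, +0.3677)
n_2 = (+0.6178, +0.7863)
n_3 = (-0.0113, +0.9999)
n_4 = (-0.9621, +0.2729)
n_5 = (-0.7977, -0.6031)
n_6 = (-0.3203, -0.9473)
  (0,1): δ = 116.03°  ·
  (0,2): δ = 85.75°  ·
  (0,3): δ = 46.95°  ·
  (0,4): δ = 26.57°  ·
  (0,5): δ = 79.50°  ·
  (0,6): δ = 113.72°  ·
  (1,2): δ = 149.73°  ·
  (1,3): δ = 110.92°  ·
  (1,4): δ = 37.41°  ·
  (1,5): δ = 15.52°  ✓
  (1,6): δ = 49.74°  ·
  (2,3): δ = 141.19°  ·
  (2,4): δ = 67.68°  ·
  (2,5): δ = 14.75°  ✓
  (2,6): δ = 19.47°  ✓
  (3,4): δ = 106.48°  ·
  (3,5): δ = 53.56°  ·
  (3,6): δ = 19.33°  ✓
  (4,5): δ = 127.07°  ·
  (4,6): δ = 92.85°  ·
  (5,6): δ = 145.78°  ·
antipodal pairs: 4

count = 4; pairs: (1,5), (2,5), (2,6), (3,6)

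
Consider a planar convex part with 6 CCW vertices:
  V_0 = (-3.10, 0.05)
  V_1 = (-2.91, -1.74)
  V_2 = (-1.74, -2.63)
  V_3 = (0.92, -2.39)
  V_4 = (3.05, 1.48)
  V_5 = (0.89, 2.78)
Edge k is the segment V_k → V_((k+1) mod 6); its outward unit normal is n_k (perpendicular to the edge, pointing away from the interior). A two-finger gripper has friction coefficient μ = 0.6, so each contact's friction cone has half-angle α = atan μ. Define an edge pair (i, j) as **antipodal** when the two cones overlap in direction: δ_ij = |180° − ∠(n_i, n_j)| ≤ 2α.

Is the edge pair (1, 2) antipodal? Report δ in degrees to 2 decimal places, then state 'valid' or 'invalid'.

δ = 137.58°, invalid

α = atan 0.6 = 30.96°;  2α = 61.93°
edge 1: e_1 = (+1.17, -0.89);  n_1 = (-0.6054, -0.7959)
edge 2: e_2 = (+2.66, +0.24);  n_2 = (+0.0899, -0.9960)
∠(n_1, n_2) = 42.42°
δ = |180° − 42.42°| = 137.58°
137.58° > 2α = 61.93°  →  invalid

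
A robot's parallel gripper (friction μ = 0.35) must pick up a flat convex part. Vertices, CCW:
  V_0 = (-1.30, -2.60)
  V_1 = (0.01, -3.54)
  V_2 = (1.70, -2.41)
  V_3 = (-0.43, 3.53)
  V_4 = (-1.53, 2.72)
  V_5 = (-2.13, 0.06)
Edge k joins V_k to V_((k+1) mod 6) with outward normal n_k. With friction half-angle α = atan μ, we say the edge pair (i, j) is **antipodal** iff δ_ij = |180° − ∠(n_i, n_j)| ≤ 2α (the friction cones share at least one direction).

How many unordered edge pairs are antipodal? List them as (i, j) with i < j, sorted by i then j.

count = 4; pairs: (0,2), (1,3), (2,4), (2,5)

α = atan 0.35 = 19.29°;  2α = 38.58°
n_0 = (-0.5830, -0.8125)
n_1 = (+0.5558, -0.8313)
n_2 = (+0.9413, +0.3375)
n_3 = (-0.5929, +0.8052)
n_4 = (-0.9755, +0.2200)
n_5 = (-0.9546, -0.2979)
  (0,1): δ = 110.57°  ·
  (0,2): δ = 34.61°  ✓
  (0,3): δ = 72.03°  ·
  (0,4): δ = 112.95°  ·
  (0,5): δ = 142.99°  ·
  (1,2): δ = 104.04°  ·
  (1,3): δ = 2.60°  ✓
  (1,4): δ = 43.52°  ·
  (1,5): δ = 73.56°  ·
  (2,3): δ = 73.36°  ·
  (2,4): δ = 32.44°  ✓
  (2,5): δ = 2.40°  ✓
  (3,4): δ = 139.08°  ·
  (3,5): δ = 109.04°  ·
  (4,5): δ = 149.96°  ·
antipodal pairs: 4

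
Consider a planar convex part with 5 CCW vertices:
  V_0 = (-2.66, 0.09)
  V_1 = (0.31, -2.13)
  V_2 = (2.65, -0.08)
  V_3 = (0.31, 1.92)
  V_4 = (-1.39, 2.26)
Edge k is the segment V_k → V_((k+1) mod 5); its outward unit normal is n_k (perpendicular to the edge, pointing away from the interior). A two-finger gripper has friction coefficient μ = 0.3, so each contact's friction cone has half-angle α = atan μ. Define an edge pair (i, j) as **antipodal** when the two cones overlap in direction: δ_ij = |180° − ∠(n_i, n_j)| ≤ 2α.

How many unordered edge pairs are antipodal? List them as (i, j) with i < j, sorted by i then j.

α = atan 0.3 = 16.70°;  2α = 33.40°
n_0 = (-0.5987, -0.8010)
n_1 = (+0.6590, -0.7522)
n_2 = (+0.6497, +0.7602)
n_3 = (+0.1961, +0.9806)
n_4 = (-0.8631, +0.5051)
  (0,1): δ = 102.00°  ·
  (0,2): δ = 3.74°  ✓
  (0,3): δ = 25.47°  ✓
  (0,4): δ = 96.44°  ·
  (1,2): δ = 81.74°  ·
  (1,3): δ = 52.53°  ·
  (1,4): δ = 18.44°  ✓
  (2,3): δ = 150.79°  ·
  (2,4): δ = 79.82°  ·
  (3,4): δ = 109.03°  ·
antipodal pairs: 3

count = 3; pairs: (0,2), (0,3), (1,4)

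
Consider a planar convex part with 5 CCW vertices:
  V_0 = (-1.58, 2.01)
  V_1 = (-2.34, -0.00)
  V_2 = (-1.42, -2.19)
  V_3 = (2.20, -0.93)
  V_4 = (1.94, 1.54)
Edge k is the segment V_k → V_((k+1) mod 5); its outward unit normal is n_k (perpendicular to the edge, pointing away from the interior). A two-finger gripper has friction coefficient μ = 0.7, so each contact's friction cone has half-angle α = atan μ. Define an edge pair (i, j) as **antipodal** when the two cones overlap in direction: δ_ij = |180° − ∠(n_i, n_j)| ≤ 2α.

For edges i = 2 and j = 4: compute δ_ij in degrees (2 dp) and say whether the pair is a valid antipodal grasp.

α = atan 0.7 = 34.99°;  2α = 69.98°
edge 2: e_2 = (+3.62, +1.26);  n_2 = (+0.3287, -0.9444)
edge 4: e_4 = (-3.52, +0.47);  n_4 = (+0.1323, +0.9912)
∠(n_2, n_4) = 153.20°
δ = |180° − 153.20°| = 26.80°
26.80° ≤ 2α = 69.98°  →  valid

δ = 26.80°, valid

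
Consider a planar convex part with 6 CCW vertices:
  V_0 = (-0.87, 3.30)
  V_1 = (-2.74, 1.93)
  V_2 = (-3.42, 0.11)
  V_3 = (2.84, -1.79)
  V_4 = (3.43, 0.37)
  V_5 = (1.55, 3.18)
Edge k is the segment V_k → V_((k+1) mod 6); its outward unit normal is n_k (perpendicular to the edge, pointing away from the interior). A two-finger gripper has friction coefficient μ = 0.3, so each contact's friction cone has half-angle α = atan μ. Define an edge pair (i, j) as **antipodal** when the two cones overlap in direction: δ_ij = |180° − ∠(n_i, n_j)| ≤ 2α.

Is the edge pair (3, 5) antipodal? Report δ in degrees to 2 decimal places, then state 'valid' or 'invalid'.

α = atan 0.3 = 16.70°;  2α = 33.40°
edge 3: e_3 = (+0.59, +2.16);  n_3 = (+0.9647, -0.2635)
edge 5: e_5 = (-2.42, +0.12);  n_5 = (+0.0495, +0.9988)
∠(n_3, n_5) = 102.44°
δ = |180° − 102.44°| = 77.56°
77.56° > 2α = 33.40°  →  invalid

δ = 77.56°, invalid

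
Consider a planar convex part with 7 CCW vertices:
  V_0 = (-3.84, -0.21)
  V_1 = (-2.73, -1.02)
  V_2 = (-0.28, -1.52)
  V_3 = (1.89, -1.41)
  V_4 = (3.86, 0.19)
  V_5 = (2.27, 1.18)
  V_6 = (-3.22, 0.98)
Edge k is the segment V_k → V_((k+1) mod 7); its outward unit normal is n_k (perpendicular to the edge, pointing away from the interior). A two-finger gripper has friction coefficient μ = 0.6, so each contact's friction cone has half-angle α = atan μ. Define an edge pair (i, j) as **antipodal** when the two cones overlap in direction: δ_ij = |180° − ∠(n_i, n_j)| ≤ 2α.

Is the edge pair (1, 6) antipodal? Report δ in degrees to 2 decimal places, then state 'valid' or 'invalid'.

α = atan 0.6 = 30.96°;  2α = 61.93°
edge 1: e_1 = (+2.45, -0.50);  n_1 = (-0.2000, -0.9798)
edge 6: e_6 = (-0.62, -1.19);  n_6 = (-0.8869, +0.4621)
∠(n_1, n_6) = 105.99°
δ = |180° − 105.99°| = 74.01°
74.01° > 2α = 61.93°  →  invalid

δ = 74.01°, invalid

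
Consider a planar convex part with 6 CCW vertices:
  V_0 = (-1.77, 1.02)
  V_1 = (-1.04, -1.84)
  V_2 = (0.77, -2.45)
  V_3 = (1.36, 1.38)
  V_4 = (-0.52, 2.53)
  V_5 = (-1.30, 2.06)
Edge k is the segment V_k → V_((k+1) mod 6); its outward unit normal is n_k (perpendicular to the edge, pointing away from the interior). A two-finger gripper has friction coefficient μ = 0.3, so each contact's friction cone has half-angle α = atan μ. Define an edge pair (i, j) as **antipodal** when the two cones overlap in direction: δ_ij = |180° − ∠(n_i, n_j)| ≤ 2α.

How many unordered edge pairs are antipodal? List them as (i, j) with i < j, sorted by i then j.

count = 3; pairs: (0,2), (1,3), (2,5)

α = atan 0.3 = 16.70°;  2α = 33.40°
n_0 = (-0.9689, -0.2473)
n_1 = (-0.3194, -0.9476)
n_2 = (+0.9883, -0.1523)
n_3 = (+0.5218, +0.8531)
n_4 = (-0.5161, +0.8565)
n_5 = (-0.9113, +0.4118)
  (0,1): δ = 122.94°  ·
  (0,2): δ = 23.08°  ✓
  (0,3): δ = 44.23°  ·
  (0,4): δ = 106.75°  ·
  (0,5): δ = 141.36°  ·
  (1,2): δ = 80.13°  ·
  (1,3): δ = 12.83°  ✓
  (1,4): δ = 49.70°  ·
  (1,5): δ = 84.31°  ·
  (2,3): δ = 112.70°  ·
  (2,4): δ = 50.17°  ·
  (2,5): δ = 15.56°  ✓
  (3,4): δ = 117.47°  ·
  (3,5): δ = 82.87°  ·
  (4,5): δ = 145.39°  ·
antipodal pairs: 3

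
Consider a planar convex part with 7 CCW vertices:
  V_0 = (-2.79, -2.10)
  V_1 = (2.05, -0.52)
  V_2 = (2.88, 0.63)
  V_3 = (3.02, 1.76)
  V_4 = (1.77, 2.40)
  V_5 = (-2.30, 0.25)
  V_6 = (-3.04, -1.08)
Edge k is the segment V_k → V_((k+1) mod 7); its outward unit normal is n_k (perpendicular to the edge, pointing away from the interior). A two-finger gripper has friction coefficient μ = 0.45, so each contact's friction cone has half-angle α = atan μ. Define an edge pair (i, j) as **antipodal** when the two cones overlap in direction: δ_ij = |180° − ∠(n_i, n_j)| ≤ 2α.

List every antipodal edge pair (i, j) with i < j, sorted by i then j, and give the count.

count = 7; pairs: (0,3), (0,4), (0,5), (1,4), (1,5), (2,5), (2,6)

α = atan 0.45 = 24.23°;  2α = 48.46°
n_0 = (+0.3103, -0.9506)
n_1 = (+0.8109, -0.5852)
n_2 = (+0.9924, -0.1230)
n_3 = (+0.4557, +0.8901)
n_4 = (-0.4671, +0.8842)
n_5 = (-0.8738, +0.4862)
n_6 = (-0.9713, -0.2381)
  (0,1): δ = 143.90°  ·
  (0,2): δ = 115.14°  ·
  (0,3): δ = 45.19°  ✓
  (0,4): δ = 9.77°  ✓
  (0,5): δ = 42.83°  ✓
  (0,6): δ = 85.69°  ·
  (1,2): δ = 151.24°  ·
  (1,3): δ = 81.29°  ·
  (1,4): δ = 26.34°  ✓
  (1,5): δ = 6.73°  ✓
  (1,6): δ = 49.59°  ·
  (2,3): δ = 110.05°  ·
  (2,4): δ = 55.09°  ·
  (2,5): δ = 22.03°  ✓
  (2,6): δ = 20.83°  ✓
  (3,4): δ = 125.04°  ·
  (3,5): δ = 91.98°  ·
  (3,6): δ = 49.12°  ·
  (4,5): δ = 146.94°  ·
  (4,6): δ = 104.07°  ·
  (5,6): δ = 137.14°  ·
antipodal pairs: 7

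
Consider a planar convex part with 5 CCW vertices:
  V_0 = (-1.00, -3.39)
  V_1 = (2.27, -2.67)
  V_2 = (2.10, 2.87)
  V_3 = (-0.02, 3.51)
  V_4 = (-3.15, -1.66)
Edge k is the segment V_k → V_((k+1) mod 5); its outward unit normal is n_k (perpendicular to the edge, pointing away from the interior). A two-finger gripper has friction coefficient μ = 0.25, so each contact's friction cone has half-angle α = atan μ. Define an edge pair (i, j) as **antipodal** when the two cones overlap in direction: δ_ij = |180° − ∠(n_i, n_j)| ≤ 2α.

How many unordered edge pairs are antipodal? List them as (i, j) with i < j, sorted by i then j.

count = 1; pairs: (2,4)

α = atan 0.25 = 14.04°;  2α = 28.07°
n_0 = (+0.2150, -0.9766)
n_1 = (+0.9995, +0.0307)
n_2 = (+0.2890, +0.9573)
n_3 = (-0.8554, +0.5179)
n_4 = (-0.6269, -0.7791)
  (0,1): δ = 100.66°  ·
  (0,2): δ = 29.22°  ·
  (0,3): δ = 46.39°  ·
  (0,4): δ = 128.76°  ·
  (1,2): δ = 108.56°  ·
  (1,3): δ = 32.95°  ·
  (1,4): δ = 49.42°  ·
  (2,3): δ = 104.39°  ·
  (2,4): δ = 22.02°  ✓
  (3,4): δ = 97.63°  ·
antipodal pairs: 1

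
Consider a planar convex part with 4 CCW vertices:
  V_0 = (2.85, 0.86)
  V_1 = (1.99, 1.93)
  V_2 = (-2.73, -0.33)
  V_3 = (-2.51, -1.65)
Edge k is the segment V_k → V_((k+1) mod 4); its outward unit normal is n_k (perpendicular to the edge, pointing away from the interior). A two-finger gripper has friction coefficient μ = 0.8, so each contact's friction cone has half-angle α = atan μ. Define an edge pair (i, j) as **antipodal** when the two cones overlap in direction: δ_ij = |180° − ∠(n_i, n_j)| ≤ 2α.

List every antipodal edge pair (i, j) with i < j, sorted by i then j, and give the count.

α = atan 0.8 = 38.66°;  2α = 77.32°
n_0 = (+0.7794, +0.6265)
n_1 = (-0.4319, +0.9019)
n_2 = (-0.9864, -0.1644)
n_3 = (+0.4241, -0.9056)
  (0,1): δ = 103.20°  ·
  (0,2): δ = 29.33°  ✓
  (0,3): δ = 76.30°  ✓
  (1,2): δ = 106.12°  ·
  (1,3): δ = 0.49°  ✓
  (2,3): δ = 74.37°  ✓
antipodal pairs: 4

count = 4; pairs: (0,2), (0,3), (1,3), (2,3)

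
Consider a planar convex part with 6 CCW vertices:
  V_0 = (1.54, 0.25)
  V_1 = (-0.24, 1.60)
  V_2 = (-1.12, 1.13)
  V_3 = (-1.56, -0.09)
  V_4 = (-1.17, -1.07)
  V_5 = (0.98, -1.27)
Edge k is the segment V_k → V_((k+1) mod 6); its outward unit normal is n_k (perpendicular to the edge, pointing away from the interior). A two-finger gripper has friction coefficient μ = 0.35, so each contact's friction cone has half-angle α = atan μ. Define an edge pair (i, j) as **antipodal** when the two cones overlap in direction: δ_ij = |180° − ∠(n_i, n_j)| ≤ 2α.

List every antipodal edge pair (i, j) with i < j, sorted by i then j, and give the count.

count = 4; pairs: (0,3), (0,4), (1,4), (2,5)

α = atan 0.35 = 19.29°;  2α = 38.58°
n_0 = (+0.6043, +0.7968)
n_1 = (-0.4711, +0.8821)
n_2 = (-0.9407, +0.3393)
n_3 = (-0.9291, -0.3698)
n_4 = (-0.0926, -0.9957)
n_5 = (+0.9383, -0.3457)
  (0,1): δ = 114.72°  ·
  (0,2): δ = 72.65°  ·
  (0,3): δ = 31.12°  ✓
  (0,4): δ = 31.86°  ✓
  (0,5): δ = 106.95°  ·
  (1,2): δ = 137.94°  ·
  (1,3): δ = 96.41°  ·
  (1,4): δ = 33.42°  ✓
  (1,5): δ = 41.67°  ·
  (2,3): δ = 138.47°  ·
  (2,4): δ = 75.48°  ·
  (2,5): δ = 0.39°  ✓
  (3,4): δ = 117.02°  ·
  (3,5): δ = 41.93°  ·
  (4,5): δ = 104.91°  ·
antipodal pairs: 4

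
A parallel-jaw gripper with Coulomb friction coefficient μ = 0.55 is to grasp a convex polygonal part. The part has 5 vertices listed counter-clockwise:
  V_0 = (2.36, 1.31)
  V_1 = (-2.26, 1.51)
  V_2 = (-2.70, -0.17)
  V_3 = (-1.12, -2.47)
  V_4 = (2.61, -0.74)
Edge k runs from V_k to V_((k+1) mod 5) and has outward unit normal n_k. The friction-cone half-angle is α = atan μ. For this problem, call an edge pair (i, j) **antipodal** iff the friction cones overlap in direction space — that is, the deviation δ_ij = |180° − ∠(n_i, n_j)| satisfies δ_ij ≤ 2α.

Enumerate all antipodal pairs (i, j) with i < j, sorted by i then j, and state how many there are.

count = 5; pairs: (0,2), (0,3), (1,3), (1,4), (2,4)

α = atan 0.55 = 28.81°;  2α = 57.62°
n_0 = (+0.0432, +0.9991)
n_1 = (-0.9674, +0.2534)
n_2 = (-0.8243, -0.5662)
n_3 = (+0.4208, -0.9072)
n_4 = (+0.9926, +0.1211)
  (0,1): δ = 102.20°  ·
  (0,2): δ = 53.03°  ✓
  (0,3): δ = 27.36°  ✓
  (0,4): δ = 99.43°  ·
  (1,2): δ = 130.84°  ·
  (1,3): δ = 50.44°  ✓
  (1,4): δ = 21.63°  ✓
  (2,3): δ = 99.61°  ·
  (2,4): δ = 27.53°  ✓
  (3,4): δ = 107.93°  ·
antipodal pairs: 5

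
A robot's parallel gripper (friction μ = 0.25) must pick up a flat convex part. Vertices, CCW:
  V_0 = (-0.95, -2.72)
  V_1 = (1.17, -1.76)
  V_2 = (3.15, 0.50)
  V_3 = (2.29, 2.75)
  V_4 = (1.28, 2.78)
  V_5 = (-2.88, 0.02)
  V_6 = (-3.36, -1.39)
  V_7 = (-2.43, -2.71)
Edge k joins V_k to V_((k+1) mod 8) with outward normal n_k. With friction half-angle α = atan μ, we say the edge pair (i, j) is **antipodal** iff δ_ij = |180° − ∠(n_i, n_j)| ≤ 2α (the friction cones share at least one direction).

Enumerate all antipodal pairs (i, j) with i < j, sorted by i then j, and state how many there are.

α = atan 0.25 = 14.04°;  2α = 28.07°
n_0 = (+0.4125, -0.9110)
n_1 = (+0.7522, -0.6590)
n_2 = (+0.9341, +0.3570)
n_3 = (+0.0297, +0.9996)
n_4 = (-0.5528, +0.8333)
n_5 = (-0.9466, +0.3223)
n_6 = (-0.8175, -0.5760)
n_7 = (-0.0068, -1.0000)
  (0,1): δ = 155.58°  ·
  (0,2): δ = 93.44°  ·
  (0,3): δ = 26.06°  ✓
  (0,4): δ = 9.20°  ✓
  (0,5): δ = 46.84°  ·
  (0,6): δ = 100.80°  ·
  (0,7): δ = 155.25°  ·
  (1,2): δ = 117.86°  ·
  (1,3): δ = 50.48°  ·
  (1,4): δ = 15.22°  ✓
  (1,5): δ = 22.42°  ✓
  (1,6): δ = 76.39°  ·
  (1,7): δ = 130.83°  ·
  (2,3): δ = 112.62°  ·
  (2,4): δ = 77.36°  ·
  (2,5): δ = 39.72°  ·
  (2,6): δ = 14.25°  ✓
  (2,7): δ = 68.69°  ·
  (3,4): δ = 144.74°  ·
  (3,5): δ = 107.10°  ·
  (3,6): δ = 53.13°  ·
  (3,7): δ = 1.31°  ✓
  (4,5): δ = 142.36°  ·
  (4,6): δ = 88.40°  ·
  (4,7): δ = 33.95°  ·
  (5,6): δ = 126.03°  ·
  (5,7): δ = 71.59°  ·
  (6,7): δ = 125.55°  ·
antipodal pairs: 6

count = 6; pairs: (0,3), (0,4), (1,4), (1,5), (2,6), (3,7)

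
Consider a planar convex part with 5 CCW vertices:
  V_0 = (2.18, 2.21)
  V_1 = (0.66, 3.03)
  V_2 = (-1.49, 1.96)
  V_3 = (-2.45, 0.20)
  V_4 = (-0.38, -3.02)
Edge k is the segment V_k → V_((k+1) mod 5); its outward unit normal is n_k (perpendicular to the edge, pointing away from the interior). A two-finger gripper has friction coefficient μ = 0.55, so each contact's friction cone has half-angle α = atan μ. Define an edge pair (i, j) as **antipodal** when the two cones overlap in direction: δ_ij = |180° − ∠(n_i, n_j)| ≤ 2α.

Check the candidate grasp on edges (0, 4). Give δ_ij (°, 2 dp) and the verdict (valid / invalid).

α = atan 0.55 = 28.81°;  2α = 57.62°
edge 0: e_0 = (-1.52, +0.82);  n_0 = (+0.4748, +0.8801)
edge 4: e_4 = (+2.56, +5.23);  n_4 = (+0.8982, -0.4396)
∠(n_0, n_4) = 87.74°
δ = |180° − 87.74°| = 92.26°
92.26° > 2α = 57.62°  →  invalid

δ = 92.26°, invalid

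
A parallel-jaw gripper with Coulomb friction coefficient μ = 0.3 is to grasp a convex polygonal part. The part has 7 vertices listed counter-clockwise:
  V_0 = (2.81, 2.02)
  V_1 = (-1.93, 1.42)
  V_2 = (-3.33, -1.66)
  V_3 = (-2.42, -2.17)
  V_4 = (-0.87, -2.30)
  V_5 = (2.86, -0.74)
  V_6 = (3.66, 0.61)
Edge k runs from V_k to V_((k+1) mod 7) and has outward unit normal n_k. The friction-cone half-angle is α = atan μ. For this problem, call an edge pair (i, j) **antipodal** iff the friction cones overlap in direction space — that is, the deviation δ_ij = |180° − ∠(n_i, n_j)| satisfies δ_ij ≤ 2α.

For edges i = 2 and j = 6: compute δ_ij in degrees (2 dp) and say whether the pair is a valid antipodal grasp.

α = atan 0.3 = 16.70°;  2α = 33.40°
edge 2: e_2 = (+0.91, -0.51);  n_2 = (-0.4889, -0.8723)
edge 6: e_6 = (-0.85, +1.41);  n_6 = (+0.8564, +0.5163)
∠(n_2, n_6) = 150.35°
δ = |180° − 150.35°| = 29.65°
29.65° ≤ 2α = 33.40°  →  valid

δ = 29.65°, valid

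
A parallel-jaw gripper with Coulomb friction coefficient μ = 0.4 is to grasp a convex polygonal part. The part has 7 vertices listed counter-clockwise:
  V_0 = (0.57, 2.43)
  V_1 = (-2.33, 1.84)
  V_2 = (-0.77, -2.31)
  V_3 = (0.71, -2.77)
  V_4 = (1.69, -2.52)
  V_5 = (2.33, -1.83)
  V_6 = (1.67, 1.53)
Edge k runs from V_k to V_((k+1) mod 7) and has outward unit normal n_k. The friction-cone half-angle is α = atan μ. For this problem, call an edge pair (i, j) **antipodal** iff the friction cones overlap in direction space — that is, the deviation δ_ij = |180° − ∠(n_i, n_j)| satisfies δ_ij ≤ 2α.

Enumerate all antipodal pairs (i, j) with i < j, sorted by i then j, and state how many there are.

α = atan 0.4 = 21.80°;  2α = 43.60°
n_0 = (-0.1994, +0.9799)
n_1 = (-0.9361, -0.3519)
n_2 = (-0.2968, -0.9549)
n_3 = (+0.2472, -0.9690)
n_4 = (+0.7332, -0.6800)
n_5 = (+0.9812, +0.1927)
n_6 = (+0.6332, +0.7740)
  (0,1): δ = 80.90°  ·
  (0,2): δ = 28.77°  ✓
  (0,3): δ = 2.81°  ✓
  (0,4): δ = 35.65°  ✓
  (0,5): δ = 89.61°  ·
  (0,6): δ = 129.21°  ·
  (1,2): δ = 127.87°  ·
  (1,3): δ = 96.29°  ·
  (1,4): δ = 63.45°  ·
  (1,5): δ = 9.49°  ✓
  (1,6): δ = 30.11°  ✓
  (2,3): δ = 148.42°  ·
  (2,4): δ = 115.58°  ·
  (2,5): δ = 61.62°  ·
  (2,6): δ = 22.02°  ✓
  (3,4): δ = 147.16°  ·
  (3,5): δ = 93.20°  ·
  (3,6): δ = 53.60°  ·
  (4,5): δ = 126.04°  ·
  (4,6): δ = 86.44°  ·
  (5,6): δ = 140.40°  ·
antipodal pairs: 6

count = 6; pairs: (0,2), (0,3), (0,4), (1,5), (1,6), (2,6)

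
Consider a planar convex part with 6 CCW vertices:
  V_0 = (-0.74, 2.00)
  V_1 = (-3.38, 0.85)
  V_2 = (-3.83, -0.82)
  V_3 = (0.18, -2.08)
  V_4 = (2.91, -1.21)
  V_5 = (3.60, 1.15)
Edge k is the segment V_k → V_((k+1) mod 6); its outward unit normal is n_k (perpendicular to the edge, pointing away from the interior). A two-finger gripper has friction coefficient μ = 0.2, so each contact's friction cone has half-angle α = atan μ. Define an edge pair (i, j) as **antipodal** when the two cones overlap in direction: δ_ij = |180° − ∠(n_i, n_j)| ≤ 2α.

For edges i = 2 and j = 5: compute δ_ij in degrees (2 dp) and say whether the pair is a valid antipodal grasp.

δ = 6.36°, valid

α = atan 0.2 = 11.31°;  2α = 22.62°
edge 2: e_2 = (+4.01, -1.26);  n_2 = (-0.2998, -0.9540)
edge 5: e_5 = (-4.34, +0.85);  n_5 = (+0.1922, +0.9814)
∠(n_2, n_5) = 173.64°
δ = |180° − 173.64°| = 6.36°
6.36° ≤ 2α = 22.62°  →  valid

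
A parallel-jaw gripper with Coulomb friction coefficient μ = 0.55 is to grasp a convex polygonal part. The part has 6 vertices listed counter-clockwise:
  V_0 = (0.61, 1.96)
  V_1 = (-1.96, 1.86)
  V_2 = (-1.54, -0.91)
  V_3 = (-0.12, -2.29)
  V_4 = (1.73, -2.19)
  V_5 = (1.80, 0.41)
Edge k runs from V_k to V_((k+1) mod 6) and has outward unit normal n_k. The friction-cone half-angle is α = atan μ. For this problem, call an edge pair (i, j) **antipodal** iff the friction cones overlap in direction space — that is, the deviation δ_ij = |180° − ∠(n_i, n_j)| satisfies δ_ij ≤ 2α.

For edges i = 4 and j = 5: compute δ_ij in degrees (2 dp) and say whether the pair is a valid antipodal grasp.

δ = 140.94°, invalid

α = atan 0.55 = 28.81°;  2α = 57.62°
edge 4: e_4 = (+0.07, +2.60);  n_4 = (+0.9996, -0.0269)
edge 5: e_5 = (-1.19, +1.55);  n_5 = (+0.7932, +0.6090)
∠(n_4, n_5) = 39.06°
δ = |180° − 39.06°| = 140.94°
140.94° > 2α = 57.62°  →  invalid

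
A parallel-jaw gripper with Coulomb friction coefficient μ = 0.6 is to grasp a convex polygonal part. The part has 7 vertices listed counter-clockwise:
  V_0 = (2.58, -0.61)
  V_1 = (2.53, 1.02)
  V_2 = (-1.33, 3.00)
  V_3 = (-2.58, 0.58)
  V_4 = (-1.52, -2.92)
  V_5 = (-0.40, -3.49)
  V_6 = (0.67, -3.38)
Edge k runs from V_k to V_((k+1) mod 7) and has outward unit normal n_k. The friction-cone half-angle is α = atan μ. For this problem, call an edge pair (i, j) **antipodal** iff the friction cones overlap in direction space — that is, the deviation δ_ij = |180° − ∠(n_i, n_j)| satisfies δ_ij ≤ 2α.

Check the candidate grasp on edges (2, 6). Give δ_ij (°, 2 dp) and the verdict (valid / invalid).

δ = 7.27°, valid

α = atan 0.6 = 30.96°;  2α = 61.93°
edge 2: e_2 = (-1.25, -2.42);  n_2 = (-0.8885, +0.4589)
edge 6: e_6 = (+1.91, +2.77);  n_6 = (+0.8233, -0.5677)
∠(n_2, n_6) = 172.73°
δ = |180° − 172.73°| = 7.27°
7.27° ≤ 2α = 61.93°  →  valid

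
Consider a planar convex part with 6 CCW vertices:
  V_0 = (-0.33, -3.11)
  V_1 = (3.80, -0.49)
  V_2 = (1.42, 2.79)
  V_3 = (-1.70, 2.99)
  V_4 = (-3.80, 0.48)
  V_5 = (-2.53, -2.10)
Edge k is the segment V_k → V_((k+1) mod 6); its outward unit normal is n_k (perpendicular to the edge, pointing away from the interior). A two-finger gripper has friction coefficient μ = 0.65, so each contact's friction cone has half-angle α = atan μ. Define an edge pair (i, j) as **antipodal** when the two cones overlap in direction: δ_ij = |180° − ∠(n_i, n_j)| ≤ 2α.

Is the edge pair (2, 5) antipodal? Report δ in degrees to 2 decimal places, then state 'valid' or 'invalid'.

δ = 20.99°, valid

α = atan 0.65 = 33.02°;  2α = 66.05°
edge 2: e_2 = (-3.12, +0.20);  n_2 = (+0.0640, +0.9980)
edge 5: e_5 = (+2.20, -1.01);  n_5 = (-0.4172, -0.9088)
∠(n_2, n_5) = 159.01°
δ = |180° − 159.01°| = 20.99°
20.99° ≤ 2α = 66.05°  →  valid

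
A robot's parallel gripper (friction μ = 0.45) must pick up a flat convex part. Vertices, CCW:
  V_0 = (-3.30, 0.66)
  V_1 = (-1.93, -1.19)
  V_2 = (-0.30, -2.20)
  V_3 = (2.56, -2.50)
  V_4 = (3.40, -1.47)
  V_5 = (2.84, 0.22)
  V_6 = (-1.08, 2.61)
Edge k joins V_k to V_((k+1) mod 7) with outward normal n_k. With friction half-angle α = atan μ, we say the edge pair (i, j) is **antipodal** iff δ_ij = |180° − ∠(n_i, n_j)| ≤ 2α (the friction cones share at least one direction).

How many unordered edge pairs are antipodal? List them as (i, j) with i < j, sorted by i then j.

count = 7; pairs: (0,4), (0,5), (1,4), (1,5), (2,5), (2,6), (3,6)

α = atan 0.45 = 24.23°;  2α = 48.46°
n_0 = (-0.8036, -0.5951)
n_1 = (-0.5267, -0.8500)
n_2 = (-0.1043, -0.9945)
n_3 = (+0.7750, -0.6320)
n_4 = (+0.9492, +0.3145)
n_5 = (+0.5206, +0.8538)
n_6 = (-0.6599, +0.7513)
  (0,1): δ = 158.31°  ·
  (0,2): δ = 132.51°  ·
  (0,3): δ = 75.72°  ·
  (0,4): δ = 18.19°  ✓
  (0,5): δ = 22.11°  ✓
  (0,6): δ = 94.77°  ·
  (1,2): δ = 154.20°  ·
  (1,3): δ = 97.41°  ·
  (1,4): δ = 39.88°  ✓
  (1,5): δ = 0.41°  ✓
  (1,6): δ = 73.08°  ·
  (2,3): δ = 123.21°  ·
  (2,4): δ = 65.68°  ·
  (2,5): δ = 25.38°  ✓
  (2,6): δ = 47.28°  ✓
  (3,4): δ = 122.47°  ·
  (3,5): δ = 82.17°  ·
  (3,6): δ = 9.51°  ✓
  (4,5): δ = 139.70°  ·
  (4,6): δ = 67.04°  ·
  (5,6): δ = 107.33°  ·
antipodal pairs: 7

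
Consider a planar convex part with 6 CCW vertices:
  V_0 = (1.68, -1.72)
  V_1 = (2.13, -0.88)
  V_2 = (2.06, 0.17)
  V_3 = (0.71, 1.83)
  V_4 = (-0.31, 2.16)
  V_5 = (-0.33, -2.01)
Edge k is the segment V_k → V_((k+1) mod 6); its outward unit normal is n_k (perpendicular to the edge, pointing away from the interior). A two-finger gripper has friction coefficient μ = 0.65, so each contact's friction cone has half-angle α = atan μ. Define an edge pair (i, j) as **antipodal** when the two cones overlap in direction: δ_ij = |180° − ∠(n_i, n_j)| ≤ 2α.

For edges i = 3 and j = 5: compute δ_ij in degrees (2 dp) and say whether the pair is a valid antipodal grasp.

α = atan 0.65 = 33.02°;  2α = 66.05°
edge 3: e_3 = (-1.02, +0.33);  n_3 = (+0.3078, +0.9514)
edge 5: e_5 = (+2.01, +0.29);  n_5 = (+0.1428, -0.9898)
∠(n_3, n_5) = 153.86°
δ = |180° − 153.86°| = 26.14°
26.14° ≤ 2α = 66.05°  →  valid

δ = 26.14°, valid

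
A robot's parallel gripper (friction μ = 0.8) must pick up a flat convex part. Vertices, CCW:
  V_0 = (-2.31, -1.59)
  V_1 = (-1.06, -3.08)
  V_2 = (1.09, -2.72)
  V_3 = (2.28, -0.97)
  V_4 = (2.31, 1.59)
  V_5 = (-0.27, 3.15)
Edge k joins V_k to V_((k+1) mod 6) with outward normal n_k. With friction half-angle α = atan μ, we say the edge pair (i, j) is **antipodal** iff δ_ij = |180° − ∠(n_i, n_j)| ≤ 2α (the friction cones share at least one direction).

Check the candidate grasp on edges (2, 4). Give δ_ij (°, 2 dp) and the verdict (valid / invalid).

α = atan 0.8 = 38.66°;  2α = 77.32°
edge 2: e_2 = (+1.19, +1.75);  n_2 = (+0.8269, -0.5623)
edge 4: e_4 = (-2.58, +1.56);  n_4 = (+0.5174, +0.8557)
∠(n_2, n_4) = 93.06°
δ = |180° − 93.06°| = 86.94°
86.94° > 2α = 77.32°  →  invalid

δ = 86.94°, invalid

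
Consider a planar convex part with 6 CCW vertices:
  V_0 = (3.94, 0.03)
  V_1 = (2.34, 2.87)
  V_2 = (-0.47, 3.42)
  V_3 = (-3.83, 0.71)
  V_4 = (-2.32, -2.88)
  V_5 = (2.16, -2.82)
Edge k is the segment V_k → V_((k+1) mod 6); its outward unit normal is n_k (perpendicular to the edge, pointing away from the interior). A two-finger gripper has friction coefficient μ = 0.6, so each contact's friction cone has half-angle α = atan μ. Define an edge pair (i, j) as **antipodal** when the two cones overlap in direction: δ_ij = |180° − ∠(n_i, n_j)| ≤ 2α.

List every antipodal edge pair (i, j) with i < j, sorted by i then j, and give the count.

α = atan 0.6 = 30.96°;  2α = 61.93°
n_0 = (+0.8712, +0.4908)
n_1 = (+0.1921, +0.9814)
n_2 = (-0.6278, +0.7784)
n_3 = (-0.9218, -0.3877)
n_4 = (+0.0134, -0.9999)
n_5 = (+0.8482, -0.5297)
  (0,1): δ = 130.47°  ·
  (0,2): δ = 80.51°  ·
  (0,3): δ = 6.58°  ✓
  (0,4): δ = 61.37°  ✓
  (0,5): δ = 118.62°  ·
  (1,2): δ = 130.04°  ·
  (1,3): δ = 56.11°  ✓
  (1,4): δ = 11.84°  ✓
  (1,5): δ = 69.09°  ·
  (2,3): δ = 106.08°  ·
  (2,4): δ = 38.12°  ✓
  (2,5): δ = 19.12°  ✓
  (3,4): δ = 112.04°  ·
  (3,5): δ = 54.80°  ✓
  (4,5): δ = 122.75°  ·
antipodal pairs: 7

count = 7; pairs: (0,3), (0,4), (1,3), (1,4), (2,4), (2,5), (3,5)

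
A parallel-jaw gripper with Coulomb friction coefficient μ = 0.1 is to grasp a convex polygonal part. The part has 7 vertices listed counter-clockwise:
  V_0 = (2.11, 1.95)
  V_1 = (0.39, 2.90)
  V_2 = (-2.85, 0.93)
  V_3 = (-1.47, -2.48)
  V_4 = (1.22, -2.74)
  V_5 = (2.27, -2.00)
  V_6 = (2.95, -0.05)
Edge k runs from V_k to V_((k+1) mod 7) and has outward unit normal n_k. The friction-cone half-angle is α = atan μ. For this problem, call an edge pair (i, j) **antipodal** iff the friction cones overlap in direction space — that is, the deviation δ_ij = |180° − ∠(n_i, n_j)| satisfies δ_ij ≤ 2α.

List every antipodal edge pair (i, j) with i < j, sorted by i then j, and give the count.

α = atan 0.1 = 5.71°;  2α = 11.42°
n_0 = (+0.4835, +0.8754)
n_1 = (-0.5195, +0.8545)
n_2 = (-0.9270, -0.3751)
n_3 = (-0.0962, -0.9954)
n_4 = (+0.5761, -0.8174)
n_5 = (+0.9442, -0.3293)
n_6 = (+0.9220, +0.3872)
  (0,1): δ = 119.79°  ·
  (0,2): δ = 39.05°  ·
  (0,3): δ = 23.39°  ·
  (0,4): δ = 64.09°  ·
  (0,5): δ = 99.69°  ·
  (0,6): δ = 141.70°  ·
  (1,2): δ = 99.27°  ·
  (1,3): δ = 36.82°  ·
  (1,4): δ = 3.87°  ✓
  (1,5): δ = 39.47°  ·
  (1,6): δ = 81.48°  ·
  (2,3): δ = 117.55°  ·
  (2,4): δ = 76.86°  ·
  (2,5): δ = 41.26°  ·
  (2,6): δ = 0.75°  ✓
  (3,4): δ = 139.30°  ·
  (3,5): δ = 103.70°  ·
  (3,6): δ = 61.70°  ·
  (4,5): δ = 144.40°  ·
  (4,6): δ = 102.39°  ·
  (5,6): δ = 137.99°  ·
antipodal pairs: 2

count = 2; pairs: (1,4), (2,6)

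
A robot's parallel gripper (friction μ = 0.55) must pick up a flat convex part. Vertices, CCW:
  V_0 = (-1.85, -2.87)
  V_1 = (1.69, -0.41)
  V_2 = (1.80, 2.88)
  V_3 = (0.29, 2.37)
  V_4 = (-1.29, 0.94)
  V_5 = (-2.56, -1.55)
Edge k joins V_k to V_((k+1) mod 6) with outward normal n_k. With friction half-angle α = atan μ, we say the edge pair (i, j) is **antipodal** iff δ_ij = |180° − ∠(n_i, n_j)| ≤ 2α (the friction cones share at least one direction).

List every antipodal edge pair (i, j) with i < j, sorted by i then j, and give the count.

count = 6; pairs: (0,2), (0,3), (0,4), (1,3), (1,4), (1,5)

α = atan 0.55 = 28.81°;  2α = 57.62°
n_0 = (+0.5707, -0.8212)
n_1 = (+0.9994, -0.0334)
n_2 = (-0.3200, +0.9474)
n_3 = (-0.6710, +0.7414)
n_4 = (-0.8908, +0.4544)
n_5 = (-0.8807, -0.4737)
  (0,1): δ = 126.71°  ·
  (0,2): δ = 16.13°  ✓
  (0,3): δ = 7.35°  ✓
  (0,4): δ = 28.18°  ✓
  (0,5): δ = 83.48°  ·
  (1,2): δ = 69.42°  ·
  (1,3): δ = 45.94°  ✓
  (1,4): δ = 25.11°  ✓
  (1,5): δ = 30.19°  ✓
  (2,3): δ = 156.52°  ·
  (2,4): δ = 135.69°  ·
  (2,5): δ = 80.39°  ·
  (3,4): δ = 159.17°  ·
  (3,5): δ = 103.87°  ·
  (4,5): δ = 124.70°  ·
antipodal pairs: 6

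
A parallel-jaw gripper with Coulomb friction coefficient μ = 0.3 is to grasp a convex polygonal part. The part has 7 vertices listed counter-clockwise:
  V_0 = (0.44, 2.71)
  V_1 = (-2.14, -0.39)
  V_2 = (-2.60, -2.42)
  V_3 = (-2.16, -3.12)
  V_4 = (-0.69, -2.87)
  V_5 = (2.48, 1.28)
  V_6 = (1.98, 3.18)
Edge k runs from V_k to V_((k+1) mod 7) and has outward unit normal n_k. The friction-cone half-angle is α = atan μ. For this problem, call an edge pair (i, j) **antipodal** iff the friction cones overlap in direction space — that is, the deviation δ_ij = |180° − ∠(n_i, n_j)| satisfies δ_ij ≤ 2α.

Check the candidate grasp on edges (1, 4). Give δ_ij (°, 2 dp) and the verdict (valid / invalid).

α = atan 0.3 = 16.70°;  2α = 33.40°
edge 1: e_1 = (-0.46, -2.03);  n_1 = (-0.9753, +0.2210)
edge 4: e_4 = (+3.17, +4.15);  n_4 = (+0.7947, -0.6070)
∠(n_1, n_4) = 155.39°
δ = |180° − 155.39°| = 24.61°
24.61° ≤ 2α = 33.40°  →  valid

δ = 24.61°, valid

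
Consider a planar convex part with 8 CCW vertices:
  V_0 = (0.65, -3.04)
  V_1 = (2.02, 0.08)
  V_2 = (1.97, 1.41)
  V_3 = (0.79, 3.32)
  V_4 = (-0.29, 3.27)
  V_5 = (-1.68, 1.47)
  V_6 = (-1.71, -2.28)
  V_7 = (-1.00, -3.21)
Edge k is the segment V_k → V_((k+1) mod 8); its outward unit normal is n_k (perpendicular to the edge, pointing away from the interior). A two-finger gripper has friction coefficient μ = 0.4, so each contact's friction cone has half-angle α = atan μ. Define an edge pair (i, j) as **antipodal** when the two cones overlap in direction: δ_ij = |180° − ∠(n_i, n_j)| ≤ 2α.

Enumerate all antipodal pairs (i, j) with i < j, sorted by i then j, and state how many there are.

α = atan 0.4 = 21.80°;  2α = 43.60°
n_0 = (+0.9156, -0.4021)
n_1 = (+0.9993, +0.0376)
n_2 = (+0.8507, +0.5256)
n_3 = (-0.0462, +0.9989)
n_4 = (-0.7915, +0.6112)
n_5 = (-1.0000, +0.0080)
n_6 = (-0.7948, -0.6068)
n_7 = (+0.1025, -0.9947)
  (0,1): δ = 154.14°  ·
  (0,2): δ = 124.59°  ·
  (0,3): δ = 63.64°  ·
  (0,4): δ = 13.97°  ✓
  (0,5): δ = 23.25°  ✓
  (0,6): δ = 61.07°  ·
  (0,7): δ = 119.59°  ·
  (1,2): δ = 150.45°  ·
  (1,3): δ = 89.50°  ·
  (1,4): δ = 39.83°  ✓
  (1,5): δ = 2.61°  ✓
  (1,6): δ = 35.21°  ✓
  (1,7): δ = 93.73°  ·
  (2,3): δ = 119.06°  ·
  (2,4): δ = 69.38°  ·
  (2,5): δ = 32.17°  ✓
  (2,6): δ = 5.65°  ✓
  (2,7): δ = 64.17°  ·
  (3,4): δ = 130.33°  ·
  (3,5): δ = 93.11°  ·
  (3,6): δ = 55.29°  ·
  (3,7): δ = 3.23°  ✓
  (4,5): δ = 142.78°  ·
  (4,6): δ = 104.96°  ·
  (4,7): δ = 46.44°  ·
  (5,6): δ = 142.18°  ·
  (5,7): δ = 83.66°  ·
  (6,7): δ = 121.48°  ·
antipodal pairs: 8

count = 8; pairs: (0,4), (0,5), (1,4), (1,5), (1,6), (2,5), (2,6), (3,7)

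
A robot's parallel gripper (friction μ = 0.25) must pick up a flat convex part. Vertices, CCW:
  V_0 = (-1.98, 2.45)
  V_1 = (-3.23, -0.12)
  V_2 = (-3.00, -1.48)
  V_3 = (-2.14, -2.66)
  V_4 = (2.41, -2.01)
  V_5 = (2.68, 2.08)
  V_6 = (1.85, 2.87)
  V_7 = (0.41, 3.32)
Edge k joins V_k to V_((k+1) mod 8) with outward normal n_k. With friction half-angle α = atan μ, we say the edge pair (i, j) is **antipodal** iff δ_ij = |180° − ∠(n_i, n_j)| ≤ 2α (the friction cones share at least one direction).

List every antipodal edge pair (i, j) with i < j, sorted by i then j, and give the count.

α = atan 0.25 = 14.04°;  2α = 28.07°
n_0 = (-0.8993, +0.4374)
n_1 = (-0.9860, -0.1667)
n_2 = (-0.8081, -0.5890)
n_3 = (+0.1414, -0.9899)
n_4 = (+0.9978, -0.0659)
n_5 = (+0.6894, +0.7243)
n_6 = (+0.2983, +0.9545)
n_7 = (-0.3421, +0.9397)
  (0,1): δ = 144.46°  ·
  (0,2): δ = 117.98°  ·
  (0,3): δ = 55.93°  ·
  (0,4): δ = 22.16°  ✓
  (0,5): δ = 72.35°  ·
  (0,6): δ = 98.58°  ·
  (0,7): δ = 135.94°  ·
  (1,2): δ = 153.51°  ·
  (1,3): δ = 91.47°  ·
  (1,4): δ = 13.38°  ✓
  (1,5): δ = 36.82°  ·
  (1,6): δ = 63.05°  ·
  (1,7): δ = 100.40°  ·
  (2,3): δ = 117.95°  ·
  (2,4): δ = 39.86°  ·
  (2,5): δ = 10.33°  ✓
  (2,6): δ = 36.56°  ·
  (2,7): δ = 73.92°  ·
  (3,4): δ = 101.91°  ·
  (3,5): δ = 51.72°  ·
  (3,6): δ = 25.48°  ✓
  (3,7): δ = 11.87°  ✓
  (4,5): δ = 129.81°  ·
  (4,6): δ = 103.58°  ·
  (4,7): δ = 66.22°  ·
  (5,6): δ = 153.77°  ·
  (5,7): δ = 116.41°  ·
  (6,7): δ = 142.64°  ·
antipodal pairs: 5

count = 5; pairs: (0,4), (1,4), (2,5), (3,6), (3,7)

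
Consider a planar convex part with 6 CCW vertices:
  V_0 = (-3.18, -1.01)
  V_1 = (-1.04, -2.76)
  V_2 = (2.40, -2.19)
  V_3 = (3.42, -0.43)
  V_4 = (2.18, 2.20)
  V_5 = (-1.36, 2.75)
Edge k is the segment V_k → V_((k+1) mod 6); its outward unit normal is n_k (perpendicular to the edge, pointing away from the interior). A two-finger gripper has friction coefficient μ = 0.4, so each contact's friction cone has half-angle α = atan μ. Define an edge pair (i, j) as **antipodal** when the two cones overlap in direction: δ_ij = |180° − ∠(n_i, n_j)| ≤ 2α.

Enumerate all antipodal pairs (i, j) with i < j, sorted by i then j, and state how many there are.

α = atan 0.4 = 21.80°;  2α = 43.60°
n_0 = (-0.6330, -0.7741)
n_1 = (+0.1635, -0.9865)
n_2 = (+0.8652, -0.5014)
n_3 = (+0.9045, +0.4265)
n_4 = (+0.1535, +0.9881)
n_5 = (-0.9001, +0.4357)
  (0,1): δ = 131.32°  ·
  (0,2): δ = 80.82°  ·
  (0,3): δ = 25.48°  ✓
  (0,4): δ = 30.44°  ✓
  (0,5): δ = 103.45°  ·
  (1,2): δ = 129.50°  ·
  (1,3): δ = 74.17°  ·
  (1,4): δ = 18.24°  ✓
  (1,5): δ = 54.76°  ·
  (2,3): δ = 124.66°  ·
  (2,4): δ = 68.74°  ·
  (2,5): δ = 4.27°  ✓
  (3,4): δ = 124.07°  ·
  (3,5): δ = 51.07°  ·
  (4,5): δ = 107.00°  ·
antipodal pairs: 4

count = 4; pairs: (0,3), (0,4), (1,4), (2,5)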